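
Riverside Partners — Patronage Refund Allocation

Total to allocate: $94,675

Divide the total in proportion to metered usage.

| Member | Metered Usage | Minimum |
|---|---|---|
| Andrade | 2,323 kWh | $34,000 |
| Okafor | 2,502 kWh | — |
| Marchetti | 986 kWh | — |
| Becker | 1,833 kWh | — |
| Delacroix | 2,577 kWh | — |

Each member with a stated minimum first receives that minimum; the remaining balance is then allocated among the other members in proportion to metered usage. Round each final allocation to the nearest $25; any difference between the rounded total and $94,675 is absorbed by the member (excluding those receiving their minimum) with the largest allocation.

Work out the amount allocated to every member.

Minimums first: Andrade $34,000. Balance $60,675.
Balance split over remaining metered usage 7,898: Okafor 19,221.18 → $19,225; Marchetti 7,574.77 → $7,575; Becker 14,081.70 → $14,075; Delacroix 19,797.35 → $19,800.

Andrade: $34,000 | Okafor: $19,225 | Marchetti: $7,575 | Becker: $14,075 | Delacroix: $19,800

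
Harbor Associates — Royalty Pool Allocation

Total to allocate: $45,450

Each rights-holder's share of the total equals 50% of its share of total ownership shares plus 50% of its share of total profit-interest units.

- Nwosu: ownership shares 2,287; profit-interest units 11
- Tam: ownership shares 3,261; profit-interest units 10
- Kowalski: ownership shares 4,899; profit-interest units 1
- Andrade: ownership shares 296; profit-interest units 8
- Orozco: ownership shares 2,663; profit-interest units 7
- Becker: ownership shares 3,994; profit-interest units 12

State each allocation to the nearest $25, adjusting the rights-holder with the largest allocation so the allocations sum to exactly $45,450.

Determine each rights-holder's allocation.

Totals — ownership shares 17,400, profit-interest units 49.
Combined weights (50% ownership shares + 50% profit-interest units): Nwosu 0.1780; Tam 0.1957; Kowalski 0.1510; Andrade 0.0901; Orozco 0.1480; Becker 0.2372.
Unrounded shares: Nwosu 8,088.43; Tam 8,896.73; Kowalski 6,862.04; Andrade 4,096.79; Orozco 6,724.40; Becker 10,781.61.
After rounding ($25): Nwosu $8,100; Tam $8,900; Kowalski $6,850; Andrade $4,100; Orozco $6,725; Becker $10,775. Sum = $45,450.
Sum already equals the total — no adjustment.

Nwosu: $8,100 | Tam: $8,900 | Kowalski: $6,850 | Andrade: $4,100 | Orozco: $6,725 | Becker: $10,775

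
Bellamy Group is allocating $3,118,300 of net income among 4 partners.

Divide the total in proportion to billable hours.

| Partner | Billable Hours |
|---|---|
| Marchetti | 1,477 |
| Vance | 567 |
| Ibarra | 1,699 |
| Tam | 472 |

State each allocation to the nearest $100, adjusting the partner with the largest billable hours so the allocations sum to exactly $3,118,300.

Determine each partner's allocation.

Marchetti: $1,092,700 | Vance: $419,500 | Ibarra: $1,256,900 | Tam: $349,200

Total billable hours = 1,477 + 567 + 1,699 + 472 = 4,215.
Raw shares: Marchetti 1,092,699.67; Vance 419,472.38; Ibarra 1,256,937.53; Tam 349,190.42.
At nearest $100: Marchetti $1,092,700; Vance $419,500; Ibarra $1,256,900; Tam $349,200. Sum = $3,118,300.
Rounded total matches; no reconciliation needed.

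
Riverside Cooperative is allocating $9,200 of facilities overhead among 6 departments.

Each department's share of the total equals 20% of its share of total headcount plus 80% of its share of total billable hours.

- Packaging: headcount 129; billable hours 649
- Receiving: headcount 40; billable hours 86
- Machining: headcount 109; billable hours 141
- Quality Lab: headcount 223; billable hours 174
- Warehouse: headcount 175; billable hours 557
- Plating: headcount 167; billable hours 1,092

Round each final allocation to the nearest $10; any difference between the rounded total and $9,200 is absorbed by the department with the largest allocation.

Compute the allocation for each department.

Headcount total 843; billable hours total 2,699.
Combined weights (20% headcount + 80% billable hours): Packaging 0.2230; Receiving 0.0350; Machining 0.0677; Quality Lab 0.1045; Warehouse 0.2066; Plating 0.3633.
Pro-rata amounts: Packaging 2,051.35; Receiving 321.82; Machining 622.41; Quality Lab 961.22; Warehouse 1,900.87; Plating 3,342.32.
Rounded to nearest $10: Packaging $2,050; Receiving $320; Machining $620; Quality Lab $960; Warehouse $1,900; Plating $3,340. Sum = $9,190.
Difference $9,200 − $9,190 = +$10 applied to largest allocation (Plating): Plating becomes $3,350.

Packaging: $2,050; Receiving: $320; Machining: $620; Quality Lab: $960; Warehouse: $1,900; Plating: $3,350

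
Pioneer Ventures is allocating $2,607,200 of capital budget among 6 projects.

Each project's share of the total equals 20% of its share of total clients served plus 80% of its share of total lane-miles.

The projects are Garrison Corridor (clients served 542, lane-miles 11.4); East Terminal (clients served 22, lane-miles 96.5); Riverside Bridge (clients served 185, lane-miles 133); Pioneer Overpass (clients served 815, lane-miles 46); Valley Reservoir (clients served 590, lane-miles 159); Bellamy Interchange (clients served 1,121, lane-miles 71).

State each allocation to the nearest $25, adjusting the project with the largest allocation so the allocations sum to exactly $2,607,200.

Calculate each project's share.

Garrison Corridor: $132,300 · East Terminal: $392,900 · Riverside Bridge: $566,125 · Pioneer Overpass: $315,375 · Valley Reservoir: $735,525 · Bellamy Interchange: $464,975

Totals — clients served 3,275, lane-miles 516.9.
Blended shares (20% clients served + 80% lane-miles): Garrison Corridor 0.0507; East Terminal 0.1507; Riverside Bridge 0.2171; Pioneer Overpass 0.1210; Valley Reservoir 0.2821; Bellamy Interchange 0.1783.
Raw shares: Garrison Corridor 132,296.84; East Terminal 392,893.09; Riverside Bridge 566,128.01; Pioneer Overpass 315,379.03; Valley Reservoir 735,524.88; Bellamy Interchange 464,978.15.
After rounding ($25): Garrison Corridor $132,300; East Terminal $392,900; Riverside Bridge $566,125; Pioneer Overpass $315,375; Valley Reservoir $735,525; Bellamy Interchange $464,975. Sum = $2,607,200.
Rounded total matches; no reconciliation needed.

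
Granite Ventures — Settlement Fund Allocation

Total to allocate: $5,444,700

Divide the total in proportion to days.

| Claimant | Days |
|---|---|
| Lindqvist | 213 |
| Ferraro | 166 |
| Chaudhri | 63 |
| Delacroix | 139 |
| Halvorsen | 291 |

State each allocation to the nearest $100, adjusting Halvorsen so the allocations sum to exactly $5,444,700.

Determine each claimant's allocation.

Days total: 872.
Proportional shares: Lindqvist 213/872 × $5,444,700 = 1,329,955.39; Ferraro 166/872 × $5,444,700 = 1,036,491.06; Chaudhri 63/872 × $5,444,700 = 393,367.09; Delacroix 139/872 × $5,444,700 = 867,905.16; Halvorsen 291/872 × $5,444,700 = 1,816,981.31.
After rounding ($100): Lindqvist $1,330,000; Ferraro $1,036,500; Chaudhri $393,400; Delacroix $867,900; Halvorsen $1,817,000. Sum = $5,444,800.
Difference $5,444,700 − $5,444,800 = −$100 applied to Halvorsen: Halvorsen becomes $1,816,900.

Lindqvist: $1,330,000; Ferraro: $1,036,500; Chaudhri: $393,400; Delacroix: $867,900; Halvorsen: $1,816,900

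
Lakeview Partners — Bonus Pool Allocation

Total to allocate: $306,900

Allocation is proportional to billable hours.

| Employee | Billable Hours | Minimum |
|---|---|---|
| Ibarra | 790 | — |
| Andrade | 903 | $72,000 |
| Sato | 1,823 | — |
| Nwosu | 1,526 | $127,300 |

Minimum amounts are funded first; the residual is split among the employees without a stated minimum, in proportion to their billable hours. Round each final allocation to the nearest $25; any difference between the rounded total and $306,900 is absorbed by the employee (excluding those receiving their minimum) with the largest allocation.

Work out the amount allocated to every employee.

Fund the minimums — Andrade $72,000; Nwosu $127,300. Remaining pool $107,600.
Remaining pool split over remaining billable hours 2,613: Ibarra 32,531.19 → $32,525; Sato 75,068.81 → $75,075.

Ibarra: $32,525; Andrade: $72,000; Sato: $75,075; Nwosu: $127,300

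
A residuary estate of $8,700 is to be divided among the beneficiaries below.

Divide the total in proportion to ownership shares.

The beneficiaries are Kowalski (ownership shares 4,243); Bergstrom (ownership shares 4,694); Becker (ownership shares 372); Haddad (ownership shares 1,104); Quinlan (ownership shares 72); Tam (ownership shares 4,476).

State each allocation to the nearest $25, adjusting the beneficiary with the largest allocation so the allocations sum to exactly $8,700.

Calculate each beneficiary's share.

Combined ownership shares = 14,961.
Unrounded shares: Kowalski 4,243/14,961 × $8,700 = 2,467.36; Bergstrom 4,694/14,961 × $8,700 = 2,729.62; Becker 372/14,961 × $8,700 = 216.32; Haddad 1,104/14,961 × $8,700 = 641.99; Quinlan 72/14,961 × $8,700 = 41.87; Tam 4,476/14,961 × $8,700 = 2,602.85.
Rounded to nearest $25: Kowalski $2,475; Bergstrom $2,725; Becker $225; Haddad $650; Quinlan $50; Tam $2,600. Sum = $8,725.
Difference $8,700 − $8,725 = −$25 applied to largest allocation (Bergstrom): Bergstrom becomes $2,700.

Kowalski: $2,475; Bergstrom: $2,700; Becker: $225; Haddad: $650; Quinlan: $50; Tam: $2,600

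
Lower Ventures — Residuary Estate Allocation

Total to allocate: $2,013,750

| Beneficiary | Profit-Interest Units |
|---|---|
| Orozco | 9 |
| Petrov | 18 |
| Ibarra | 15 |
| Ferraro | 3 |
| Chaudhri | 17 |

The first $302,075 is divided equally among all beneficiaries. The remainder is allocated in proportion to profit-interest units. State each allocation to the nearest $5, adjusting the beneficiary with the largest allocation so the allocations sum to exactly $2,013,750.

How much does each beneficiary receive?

Orozco: $308,885; Petrov: $557,350; Ibarra: $474,530; Ferraro: $143,240; Chaudhri: $529,745

$302,075 shared equally gives $60,415 per beneficiary.
Remainder $1,711,675 by profit-interest units (total 62): Orozco 248,468.95 → $248,470; Petrov 496,937.90 → $496,940; Ibarra 414,114.92 → $414,115; Ferraro 82,822.98 → $82,825; Chaudhri 469,330.24 → $469,330.
Rounding difference −$5 on remainder applied to Petrov.
Totals: Orozco $60,415 + $248,470 = $308,885; Petrov $60,415 + $496,935 = $557,350; Ibarra $60,415 + $414,115 = $474,530; Ferraro $60,415 + $82,825 = $143,240; Chaudhri $60,415 + $469,330 = $529,745.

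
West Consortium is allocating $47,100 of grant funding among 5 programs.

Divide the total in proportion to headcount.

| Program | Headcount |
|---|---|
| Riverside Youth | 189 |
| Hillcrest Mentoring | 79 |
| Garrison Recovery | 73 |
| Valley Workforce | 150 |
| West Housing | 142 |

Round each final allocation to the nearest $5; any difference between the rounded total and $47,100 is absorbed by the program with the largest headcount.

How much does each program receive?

Riverside Youth: $14,065 | Hillcrest Mentoring: $5,880 | Garrison Recovery: $5,430 | Valley Workforce: $11,160 | West Housing: $10,565

Sum of headcount: 189 + 79 + 73 + 150 + 142 = 633.
Proportional shares: Riverside Youth 14,063.03; Hillcrest Mentoring 5,878.20; Garrison Recovery 5,431.75; Valley Workforce 11,161.14; West Housing 10,565.88.
After rounding ($5): Riverside Youth $14,065; Hillcrest Mentoring $5,880; Garrison Recovery $5,430; Valley Workforce $11,160; West Housing $10,565. Sum = $47,100.
No rounding difference to absorb.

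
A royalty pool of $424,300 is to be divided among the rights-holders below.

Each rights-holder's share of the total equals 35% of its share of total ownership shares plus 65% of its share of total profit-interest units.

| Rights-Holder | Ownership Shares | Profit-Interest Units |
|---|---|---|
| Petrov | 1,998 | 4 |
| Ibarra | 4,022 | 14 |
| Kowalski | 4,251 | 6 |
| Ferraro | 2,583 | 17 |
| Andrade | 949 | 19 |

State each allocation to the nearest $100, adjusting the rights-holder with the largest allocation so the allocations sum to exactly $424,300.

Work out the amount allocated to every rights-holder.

Petrov: $39,900 · Ibarra: $107,700 · Kowalski: $73,300 · Ferraro: $105,900 · Andrade: $97,500

Ownership shares total 13,803; profit-interest units total 60.
Composite weights (35% ownership shares + 65% profit-interest units): Petrov 0.0940; Ibarra 0.2537; Kowalski 0.1728; Ferraro 0.2497; Andrade 0.2299.
Raw shares: Petrov 39,882.60; Ibarra 107,624.43; Kowalski 73,315.55; Ferraro 105,932.14; Andrade 97,545.27.
At nearest $100: Petrov $39,900; Ibarra $107,600; Kowalski $73,300; Ferraro $105,900; Andrade $97,500. Sum = $424,200.
Difference $424,300 − $424,200 = +$100 applied to largest allocation (Ibarra): Ibarra becomes $107,700.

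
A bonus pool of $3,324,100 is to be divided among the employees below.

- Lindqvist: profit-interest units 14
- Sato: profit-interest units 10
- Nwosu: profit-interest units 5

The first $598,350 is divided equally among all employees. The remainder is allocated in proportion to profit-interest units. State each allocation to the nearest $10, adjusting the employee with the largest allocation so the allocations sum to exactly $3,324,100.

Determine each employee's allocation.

$598,350 shared equally gives $199,450 per employee.
Remainder $2,725,750 by profit-interest units (total 29): Lindqvist 1,315,879.31 → $1,315,880; Sato 939,913.79 → $939,910; Nwosu 469,956.90 → $469,960.
Totals: Lindqvist $199,450 + $1,315,880 = $1,515,330; Sato $199,450 + $939,910 = $1,139,360; Nwosu $199,450 + $469,960 = $669,410.

Lindqvist: $1,515,330 · Sato: $1,139,360 · Nwosu: $669,410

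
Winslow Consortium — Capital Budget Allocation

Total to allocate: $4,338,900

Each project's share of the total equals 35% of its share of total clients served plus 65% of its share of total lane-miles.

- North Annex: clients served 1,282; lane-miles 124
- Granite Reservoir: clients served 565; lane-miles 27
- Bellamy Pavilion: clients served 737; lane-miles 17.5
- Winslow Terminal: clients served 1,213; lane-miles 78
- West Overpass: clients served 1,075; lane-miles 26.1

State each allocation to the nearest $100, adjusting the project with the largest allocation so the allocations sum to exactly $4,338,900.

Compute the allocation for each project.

North Annex: $1,682,400 · Granite Reservoir: $455,500 · Bellamy Pavilion: $410,800 · Winslow Terminal: $1,185,100 · West Overpass: $605,100

Clients served total 4,872; lane-miles total 272.6.
Composite weights (35% clients served + 65% lane-miles): North Annex 0.3878; Granite Reservoir 0.1050; Bellamy Pavilion 0.0947; Winslow Terminal 0.2731; West Overpass 0.1395.
Raw shares: North Annex 1,682,490.98; Granite Reservoir 455,450.53; Bellamy Pavilion 410,777.58; Winslow Terminal 1,185,073.34; West Overpass 605,107.57.
At nearest $100: North Annex $1,682,500; Granite Reservoir $455,500; Bellamy Pavilion $410,800; Winslow Terminal $1,185,100; West Overpass $605,100. Sum = $4,339,000.
Difference $4,338,900 − $4,339,000 = −$100 applied to largest allocation (North Annex): North Annex becomes $1,682,400.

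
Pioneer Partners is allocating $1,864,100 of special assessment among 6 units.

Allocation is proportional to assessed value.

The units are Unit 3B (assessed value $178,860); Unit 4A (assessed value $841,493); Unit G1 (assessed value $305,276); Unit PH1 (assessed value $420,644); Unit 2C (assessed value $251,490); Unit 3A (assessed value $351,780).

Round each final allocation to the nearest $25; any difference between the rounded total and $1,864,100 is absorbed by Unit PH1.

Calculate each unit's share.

Assessed value total: 2,349,543.
Unrounded shares: Unit 3B 178,860/2,349,543 × $1,864,100 = 141,905.44; Unit 4A 841,493/2,349,543 × $1,864,100 = 667,630.73; Unit G1 305,276/2,349,543 × $1,864,100 = 242,202.42; Unit PH1 420,644/2,349,543 × $1,864,100 = 333,734.04; Unit 2C 251,490/2,349,543 × $1,864,100 = 199,529.23; Unit 3A 351,780/2,349,543 × $1,864,100 = 279,098.15.
At nearest $25: Unit 3B $141,900; Unit 4A $667,625; Unit G1 $242,200; Unit PH1 $333,725; Unit 2C $199,525; Unit 3A $279,100. Sum = $1,864,075.
Difference $1,864,100 − $1,864,075 = +$25 applied to Unit PH1: Unit PH1 becomes $333,750.

Unit 3B: $141,900 · Unit 4A: $667,625 · Unit G1: $242,200 · Unit PH1: $333,750 · Unit 2C: $199,525 · Unit 3A: $279,100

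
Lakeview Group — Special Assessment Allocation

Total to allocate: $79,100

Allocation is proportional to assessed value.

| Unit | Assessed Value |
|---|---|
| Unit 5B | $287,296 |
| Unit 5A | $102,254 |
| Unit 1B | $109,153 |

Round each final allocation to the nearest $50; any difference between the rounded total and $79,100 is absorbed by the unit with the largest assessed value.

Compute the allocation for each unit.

Total assessed value = 287,296 + 102,254 + 109,153 = 498,703.
Pro-rata amounts: Unit 5B 45,568.43; Unit 5A 16,218.65; Unit 1B 17,312.91.
Rounded to nearest $50: Unit 5B $45,550; Unit 5A $16,200; Unit 1B $17,300. Sum = $79,050.
Difference $79,100 − $79,050 = +$50 applied to largest assessed value (Unit 5B): Unit 5B becomes $45,600.

Unit 5B: $45,600; Unit 5A: $16,200; Unit 1B: $17,300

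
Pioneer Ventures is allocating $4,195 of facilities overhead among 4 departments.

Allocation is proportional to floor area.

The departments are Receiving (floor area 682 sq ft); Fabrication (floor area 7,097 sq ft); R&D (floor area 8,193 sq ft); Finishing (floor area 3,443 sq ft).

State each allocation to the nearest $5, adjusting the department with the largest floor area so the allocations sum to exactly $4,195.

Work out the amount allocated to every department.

Sum of floor area: 682 + 7,097 + 8,193 + 3,443 = 19,415.
Proportional shares: Receiving 147.36; Fabrication 1,533.45; R&D 1,770.26; Finishing 743.93.
At nearest $5: Receiving $145; Fabrication $1,535; R&D $1,770; Finishing $745. Sum = $4,195.
Sum already equals the total — no adjustment.

Receiving: $145 | Fabrication: $1,535 | R&D: $1,770 | Finishing: $745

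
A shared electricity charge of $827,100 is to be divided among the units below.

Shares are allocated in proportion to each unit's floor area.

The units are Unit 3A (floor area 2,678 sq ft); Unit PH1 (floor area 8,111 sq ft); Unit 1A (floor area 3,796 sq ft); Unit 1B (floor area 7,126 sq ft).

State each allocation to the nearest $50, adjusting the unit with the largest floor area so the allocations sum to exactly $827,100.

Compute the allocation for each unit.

Unit 3A: $102,000 | Unit PH1: $309,050 | Unit 1A: $144,600 | Unit 1B: $271,450

Sum of floor area: 21,711.
Pro-rata amounts: Unit 3A 2,678/21,711 × $827,100 = 102,020.81; Unit PH1 8,111/21,711 × $827,100 = 308,995.81; Unit 1A 3,796/21,711 × $827,100 = 144,612.02; Unit 1B 7,126/21,711 × $827,100 = 271,471.36.
At nearest $50: Unit 3A $102,000; Unit PH1 $309,000; Unit 1A $144,600; Unit 1B $271,450. Sum = $827,050.
Difference $827,100 − $827,050 = +$50 applied to largest floor area (Unit PH1): Unit PH1 becomes $309,050.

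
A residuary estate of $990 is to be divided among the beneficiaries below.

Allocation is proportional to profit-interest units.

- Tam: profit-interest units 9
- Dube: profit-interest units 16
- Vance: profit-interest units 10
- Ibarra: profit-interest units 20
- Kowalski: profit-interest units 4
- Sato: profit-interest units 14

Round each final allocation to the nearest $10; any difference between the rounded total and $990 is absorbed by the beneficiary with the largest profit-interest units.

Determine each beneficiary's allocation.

Tam: $120 | Dube: $220 | Vance: $140 | Ibarra: $270 | Kowalski: $50 | Sato: $190

Profit-interest units total: 9 + 16 + 10 + 20 + 4 + 14 = 73.
Pro-rata amounts: Tam 122.05; Dube 216.99; Vance 135.62; Ibarra 271.23; Kowalski 54.25; Sato 189.86.
After rounding ($10): Tam $120; Dube $220; Vance $140; Ibarra $270; Kowalski $50; Sato $190. Sum = $990.
No rounding difference to absorb.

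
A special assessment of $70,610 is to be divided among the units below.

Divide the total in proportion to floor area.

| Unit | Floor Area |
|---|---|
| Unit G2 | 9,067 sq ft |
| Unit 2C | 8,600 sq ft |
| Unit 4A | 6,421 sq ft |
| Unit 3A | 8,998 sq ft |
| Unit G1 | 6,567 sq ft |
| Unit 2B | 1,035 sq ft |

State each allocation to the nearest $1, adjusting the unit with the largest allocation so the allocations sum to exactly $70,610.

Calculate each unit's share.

Unit G2: $15,736; Unit 2C: $14,924; Unit 4A: $11,143; Unit 3A: $15,615; Unit G1: $11,396; Unit 2B: $1,796

Total floor area = 40,688.
Pro-rata amounts: Unit G2 9,067/40,688 × $70,610 = 15,734.88; Unit 2C 8,600/40,688 × $70,610 = 14,924.45; Unit 4A 6,421/40,688 × $70,610 = 11,143.01; Unit 3A 8,998/40,688 × $70,610 = 15,615.14; Unit G1 6,567/40,688 × $70,610 = 11,396.38; Unit 2B 1,035/40,688 × $70,610 = 1,796.14.
Rounded to nearest $1: Unit G2 $15,735; Unit 2C $14,924; Unit 4A $11,143; Unit 3A $15,615; Unit G1 $11,396; Unit 2B $1,796. Sum = $70,609.
Difference $70,610 − $70,609 = +$1 applied to largest allocation (Unit G2): Unit G2 becomes $15,736.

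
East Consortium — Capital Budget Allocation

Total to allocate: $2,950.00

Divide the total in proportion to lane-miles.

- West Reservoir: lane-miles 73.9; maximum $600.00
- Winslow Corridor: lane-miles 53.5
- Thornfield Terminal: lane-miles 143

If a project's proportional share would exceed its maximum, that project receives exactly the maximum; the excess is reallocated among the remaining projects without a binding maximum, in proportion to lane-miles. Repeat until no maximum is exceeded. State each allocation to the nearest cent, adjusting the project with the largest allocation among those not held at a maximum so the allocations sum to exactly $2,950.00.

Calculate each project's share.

West Reservoir: $600.00 · Winslow Corridor: $639.82 · Thornfield Terminal: $1,710.18

Total lane-miles = 270.4.
Unconstrained shares: West Reservoir 806.2315; Winslow Corridor 583.6723; Thornfield Terminal 1,560.0962.
Held at cap: West Reservoir ($600.00); remaining pool $2,350.00 reallocated over remaining lane-miles 196.5.
Remaining shares: Winslow Corridor 639.8219 → $639.82; Thornfield Terminal 1,710.1781 → $1,710.18.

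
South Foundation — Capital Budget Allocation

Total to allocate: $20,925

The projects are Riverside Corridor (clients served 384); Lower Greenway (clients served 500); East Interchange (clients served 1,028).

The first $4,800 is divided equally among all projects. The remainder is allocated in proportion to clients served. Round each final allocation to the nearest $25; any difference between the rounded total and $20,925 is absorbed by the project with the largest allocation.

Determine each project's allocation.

First tranche $4,800 split equally: $1,600 each.
Remainder $16,125 by clients served (total 1,912): Riverside Corridor 3,238.49 → $3,250; Lower Greenway 4,216.79 → $4,225; East Interchange 8,669.72 → $8,675.
Rounding difference −$25 on remainder applied to East Interchange.
Totals: Riverside Corridor $1,600 + $3,250 = $4,850; Lower Greenway $1,600 + $4,225 = $5,825; East Interchange $1,600 + $8,650 = $10,250.

Riverside Corridor: $4,850; Lower Greenway: $5,825; East Interchange: $10,250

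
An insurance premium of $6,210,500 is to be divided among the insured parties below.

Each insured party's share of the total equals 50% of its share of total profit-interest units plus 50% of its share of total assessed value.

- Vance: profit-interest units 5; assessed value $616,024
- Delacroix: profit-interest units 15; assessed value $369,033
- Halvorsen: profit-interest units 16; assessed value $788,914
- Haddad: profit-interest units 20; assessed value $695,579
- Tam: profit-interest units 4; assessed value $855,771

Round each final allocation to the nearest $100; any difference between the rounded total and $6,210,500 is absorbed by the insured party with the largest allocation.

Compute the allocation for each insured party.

Profit-interest units total 60; assessed value total 3,325,321.
Combined weights (50% profit-interest units + 50% assessed value): Vance 0.1343; Delacroix 0.1805; Halvorsen 0.2520; Haddad 0.2713; Tam 0.1620.
Proportional shares: Vance 834,026.13; Delacroix 1,120,922.76; Halvorsen 1,564,770.04; Haddad 1,684,628.65; Tam 1,006,152.42.
Rounded to nearest $100: Vance $834,000; Delacroix $1,120,900; Halvorsen $1,564,800; Haddad $1,684,600; Tam $1,006,200. Sum = $6,210,500.
No rounding difference to absorb.

Vance: $834,000 · Delacroix: $1,120,900 · Halvorsen: $1,564,800 · Haddad: $1,684,600 · Tam: $1,006,200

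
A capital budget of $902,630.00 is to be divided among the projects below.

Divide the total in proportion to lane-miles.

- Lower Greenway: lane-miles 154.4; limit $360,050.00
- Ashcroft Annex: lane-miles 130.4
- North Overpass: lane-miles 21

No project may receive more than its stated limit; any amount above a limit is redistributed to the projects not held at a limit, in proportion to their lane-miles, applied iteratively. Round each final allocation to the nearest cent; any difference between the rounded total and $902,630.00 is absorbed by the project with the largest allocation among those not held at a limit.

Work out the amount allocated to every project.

Lower Greenway: $360,050.00 | Ashcroft Annex: $467,321.22 | North Overpass: $75,258.78

Sum of lane-miles: 305.8.
Proportional shares (ignoring caps): Lower Greenway 455,742.5507; Ashcroft Annex 384,901.7397; North Overpass 61,985.7096.
Capped: Lower Greenway ($360,050.00); balance $542,580.00 reallocated over remaining lane-miles 151.4.
Redistributed shares: Ashcroft Annex 467,321.2153 → $467,321.22; North Overpass 75,258.7847 → $75,258.78.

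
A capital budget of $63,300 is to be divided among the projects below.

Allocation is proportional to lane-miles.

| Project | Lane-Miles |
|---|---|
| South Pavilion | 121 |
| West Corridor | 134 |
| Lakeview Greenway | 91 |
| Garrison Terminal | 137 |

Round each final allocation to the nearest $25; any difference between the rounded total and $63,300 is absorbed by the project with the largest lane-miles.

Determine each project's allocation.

South Pavilion: $15,850; West Corridor: $17,550; Lakeview Greenway: $11,925; Garrison Terminal: $17,975

Total lane-miles = 483.
Unrounded shares: South Pavilion 121/483 × $63,300 = 15,857.76; West Corridor 134/483 × $63,300 = 17,561.49; Lakeview Greenway 91/483 × $63,300 = 11,926.09; Garrison Terminal 137/483 × $63,300 = 17,954.66.
At nearest $25: South Pavilion $15,850; West Corridor $17,550; Lakeview Greenway $11,925; Garrison Terminal $17,950. Sum = $63,275.
Difference $63,300 − $63,275 = +$25 applied to largest lane-miles (Garrison Terminal): Garrison Terminal becomes $17,975.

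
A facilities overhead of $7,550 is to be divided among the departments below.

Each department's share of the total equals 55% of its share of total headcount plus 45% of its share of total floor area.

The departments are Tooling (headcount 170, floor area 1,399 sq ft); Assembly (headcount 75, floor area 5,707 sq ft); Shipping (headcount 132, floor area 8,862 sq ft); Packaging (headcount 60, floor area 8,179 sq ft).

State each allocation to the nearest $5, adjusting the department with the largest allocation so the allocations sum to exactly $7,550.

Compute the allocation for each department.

Headcount total 437; floor area total 24,147.
Composite weights (55% headcount + 45% floor area): Tooling 0.2400; Assembly 0.2007; Shipping 0.3313; Packaging 0.2279.
Pro-rata amounts: Tooling 1,812.23; Assembly 1,515.65; Shipping 2,501.19; Packaging 1,720.93.
Rounded to nearest $5: Tooling $1,810; Assembly $1,515; Shipping $2,500; Packaging $1,720. Sum = $7,545.
Difference $7,550 − $7,545 = +$5 applied to largest allocation (Shipping): Shipping becomes $2,505.

Tooling: $1,810 | Assembly: $1,515 | Shipping: $2,505 | Packaging: $1,720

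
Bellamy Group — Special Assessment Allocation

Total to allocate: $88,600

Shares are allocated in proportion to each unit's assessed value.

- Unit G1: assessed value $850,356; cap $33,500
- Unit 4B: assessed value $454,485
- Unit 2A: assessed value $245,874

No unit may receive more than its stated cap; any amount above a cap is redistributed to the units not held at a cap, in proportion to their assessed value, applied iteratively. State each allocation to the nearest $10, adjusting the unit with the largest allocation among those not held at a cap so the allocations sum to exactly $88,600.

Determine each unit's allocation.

Combined assessed value = 1,550,715.
Proportional shares (ignoring caps): Unit G1 48,585.03; Unit 4B 25,966.97; Unit 2A 14,047.99.
Held at cap: Unit G1 ($33,500); residual $55,100 reallocated over remaining assessed value 700,359.
Remaining shares: Unit 4B 35,756.12 → $35,760; Unit 2A 19,343.88 → $19,340.

Unit G1: $33,500 · Unit 4B: $35,760 · Unit 2A: $19,340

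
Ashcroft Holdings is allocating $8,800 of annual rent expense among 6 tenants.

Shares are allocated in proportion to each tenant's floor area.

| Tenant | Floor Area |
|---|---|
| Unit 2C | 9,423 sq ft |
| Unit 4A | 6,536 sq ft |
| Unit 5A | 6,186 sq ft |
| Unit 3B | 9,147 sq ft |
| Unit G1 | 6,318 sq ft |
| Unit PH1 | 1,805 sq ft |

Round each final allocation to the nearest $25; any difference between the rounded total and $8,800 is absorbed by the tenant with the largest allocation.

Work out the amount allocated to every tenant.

Unit 2C: $2,125; Unit 4A: $1,450; Unit 5A: $1,375; Unit 3B: $2,050; Unit G1: $1,400; Unit PH1: $400

Sum of floor area: 39,415.
Unrounded shares: Unit 2C 9,423/39,415 × $8,800 = 2,103.83; Unit 4A 6,536/39,415 × $8,800 = 1,459.26; Unit 5A 6,186/39,415 × $8,800 = 1,381.12; Unit 3B 9,147/39,415 × $8,800 = 2,042.21; Unit G1 6,318/39,415 × $8,800 = 1,410.59; Unit PH1 1,805/39,415 × $8,800 = 402.99.
After rounding ($25): Unit 2C $2,100; Unit 4A $1,450; Unit 5A $1,375; Unit 3B $2,050; Unit G1 $1,400; Unit PH1 $400. Sum = $8,775.
Difference $8,800 − $8,775 = +$25 applied to largest allocation (Unit 2C): Unit 2C becomes $2,125.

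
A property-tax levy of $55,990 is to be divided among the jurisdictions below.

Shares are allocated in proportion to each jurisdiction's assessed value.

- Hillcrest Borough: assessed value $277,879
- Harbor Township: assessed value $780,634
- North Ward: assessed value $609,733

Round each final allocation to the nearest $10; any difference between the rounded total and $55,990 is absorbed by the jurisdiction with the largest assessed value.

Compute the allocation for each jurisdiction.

Total assessed value = 277,879 + 780,634 + 609,733 = 1,668,246.
Unrounded shares: Hillcrest Borough 9,326.23; Harbor Township 26,199.79; North Ward 20,463.98.
After rounding ($10): Hillcrest Borough $9,330; Harbor Township $26,200; North Ward $20,460. Sum = $55,990.
Sum already equals the total — no adjustment.

Hillcrest Borough: $9,330 | Harbor Township: $26,200 | North Ward: $20,460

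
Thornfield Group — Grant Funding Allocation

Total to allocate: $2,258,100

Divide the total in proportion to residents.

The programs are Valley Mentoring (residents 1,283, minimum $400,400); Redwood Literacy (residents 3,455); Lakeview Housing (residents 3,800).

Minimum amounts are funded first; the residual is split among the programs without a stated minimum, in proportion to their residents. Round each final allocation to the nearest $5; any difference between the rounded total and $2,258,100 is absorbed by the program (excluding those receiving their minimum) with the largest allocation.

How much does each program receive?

Guaranteed amounts: Valley Mentoring $400,400. Remaining pool $1,857,700.
Remaining pool split over remaining residents 7,255: Redwood Literacy 884,680.01 → $884,680; Lakeview Housing 973,019.99 → $973,020.

Valley Mentoring: $400,400 · Redwood Literacy: $884,680 · Lakeview Housing: $973,020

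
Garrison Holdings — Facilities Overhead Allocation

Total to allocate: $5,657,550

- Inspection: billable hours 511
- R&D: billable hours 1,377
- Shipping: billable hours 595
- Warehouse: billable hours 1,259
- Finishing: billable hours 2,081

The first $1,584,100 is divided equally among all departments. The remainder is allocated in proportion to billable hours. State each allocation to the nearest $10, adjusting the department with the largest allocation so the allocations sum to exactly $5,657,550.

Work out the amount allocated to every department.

Equal tier: $1,584,100 ÷ 5 = $316,820 apiece.
Remainder $4,073,450 by billable hours (total 5,823): Inspection 357,467.45 → $357,470; R&D 963,273.34 → $963,270; Shipping 416,229.22 → $416,230; Warehouse 880,727.04 → $880,730; Finishing 1,455,752.95 → $1,455,750.
Totals: Inspection $316,820 + $357,470 = $674,290; R&D $316,820 + $963,270 = $1,280,090; Shipping $316,820 + $416,230 = $733,050; Warehouse $316,820 + $880,730 = $1,197,550; Finishing $316,820 + $1,455,750 = $1,772,570.

Inspection: $674,290 | R&D: $1,280,090 | Shipping: $733,050 | Warehouse: $1,197,550 | Finishing: $1,772,570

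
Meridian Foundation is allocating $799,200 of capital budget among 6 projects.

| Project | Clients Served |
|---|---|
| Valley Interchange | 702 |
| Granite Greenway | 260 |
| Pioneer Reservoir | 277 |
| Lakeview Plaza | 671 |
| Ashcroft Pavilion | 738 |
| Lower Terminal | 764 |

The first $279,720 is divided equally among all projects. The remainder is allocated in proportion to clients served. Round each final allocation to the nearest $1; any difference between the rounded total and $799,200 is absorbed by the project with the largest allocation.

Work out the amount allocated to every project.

First tranche $279,720 split equally: $46,620 each.
Remainder $519,480 by clients served (total 3,412): Valley Interchange 106,880.12 → $106,880; Granite Greenway 39,585.23 → $39,585; Pioneer Reservoir 42,173.49 → $42,173; Lakeview Plaza 102,160.34 → $102,160; Ashcroft Pavilion 112,361.15 → $112,361; Lower Terminal 116,319.67 → $116,320.
Rounding difference +$1 on remainder applied to Lower Terminal.
Totals: Valley Interchange $46,620 + $106,880 = $153,500; Granite Greenway $46,620 + $39,585 = $86,205; Pioneer Reservoir $46,620 + $42,173 = $88,793; Lakeview Plaza $46,620 + $102,160 = $148,780; Ashcroft Pavilion $46,620 + $112,361 = $158,981; Lower Terminal $46,620 + $116,321 = $162,941.

Valley Interchange: $153,500 | Granite Greenway: $86,205 | Pioneer Reservoir: $88,793 | Lakeview Plaza: $148,780 | Ashcroft Pavilion: $158,981 | Lower Terminal: $162,941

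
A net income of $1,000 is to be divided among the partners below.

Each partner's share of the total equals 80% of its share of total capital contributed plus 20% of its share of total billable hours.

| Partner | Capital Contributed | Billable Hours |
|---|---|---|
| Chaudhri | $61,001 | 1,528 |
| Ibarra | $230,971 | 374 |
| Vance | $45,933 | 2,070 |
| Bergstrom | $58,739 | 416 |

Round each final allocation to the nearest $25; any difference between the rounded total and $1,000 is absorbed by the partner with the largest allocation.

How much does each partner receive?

Chaudhri: $200 | Ibarra: $500 | Vance: $175 | Bergstrom: $125

Capital contributed total 396,644; billable hours total 4,388.
Composite weights (80% capital contributed + 20% billable hours): Chaudhri 0.1927; Ibarra 0.4829; Vance 0.1870; Bergstrom 0.1374.
Proportional shares: Chaudhri 192.68; Ibarra 482.90; Vance 186.99; Bergstrom 137.43.
Rounded to nearest $25: Chaudhri $200; Ibarra $475; Vance $175; Bergstrom $125. Sum = $975.
Difference $1,000 − $975 = +$25 applied to largest allocation (Ibarra): Ibarra becomes $500.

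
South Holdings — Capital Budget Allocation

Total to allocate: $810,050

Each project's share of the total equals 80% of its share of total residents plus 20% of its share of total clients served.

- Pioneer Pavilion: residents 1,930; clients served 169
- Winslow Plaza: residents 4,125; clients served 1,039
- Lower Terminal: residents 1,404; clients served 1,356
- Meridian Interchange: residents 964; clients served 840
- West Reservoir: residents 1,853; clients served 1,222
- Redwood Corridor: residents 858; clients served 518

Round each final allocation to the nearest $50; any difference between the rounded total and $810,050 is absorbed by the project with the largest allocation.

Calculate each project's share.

Pioneer Pavilion: $117,650 | Winslow Plaza: $272,800 | Lower Terminal: $124,450 | Meridian Interchange: $82,550 | West Reservoir: $146,350 | Redwood Corridor: $66,250

Residents total 11,134; clients served total 5,144.
Blended shares (80% residents + 20% clients served): Pioneer Pavilion 0.1452; Winslow Plaza 0.3368; Lower Terminal 0.1536; Meridian Interchange 0.1019; West Reservoir 0.1807; Redwood Corridor 0.0818.
Proportional shares: Pioneer Pavilion 117,655.79; Winslow Plaza 272,813.51; Lower Terminal 124,425.14; Meridian Interchange 82,564.12; West Reservoir 146,338.28; Redwood Corridor 66,253.16.
After rounding ($50): Pioneer Pavilion $117,650; Winslow Plaza $272,800; Lower Terminal $124,450; Meridian Interchange $82,550; West Reservoir $146,350; Redwood Corridor $66,250. Sum = $810,050.
Sum already equals the total — no adjustment.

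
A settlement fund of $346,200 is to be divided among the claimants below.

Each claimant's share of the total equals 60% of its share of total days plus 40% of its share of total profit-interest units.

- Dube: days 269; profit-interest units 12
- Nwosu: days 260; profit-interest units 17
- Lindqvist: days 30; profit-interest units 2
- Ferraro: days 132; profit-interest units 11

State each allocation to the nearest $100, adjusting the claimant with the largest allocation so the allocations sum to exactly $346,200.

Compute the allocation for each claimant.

Dube: $120,400; Nwosu: $134,300; Lindqvist: $15,600; Ferraro: $75,900

Days total 691; profit-interest units total 42.
Combined weights (60% days + 40% profit-interest units): Dube 0.3479; Nwosu 0.3877; Lindqvist 0.0451; Ferraro 0.2194.
Unrounded shares: Dube 120,429.22; Nwosu 134,209.46; Lindqvist 15,612.52; Ferraro 75,948.80.
At nearest $100: Dube $120,400; Nwosu $134,200; Lindqvist $15,600; Ferraro $75,900. Sum = $346,100.
Difference $346,200 − $346,100 = +$100 applied to largest allocation (Nwosu): Nwosu becomes $134,300.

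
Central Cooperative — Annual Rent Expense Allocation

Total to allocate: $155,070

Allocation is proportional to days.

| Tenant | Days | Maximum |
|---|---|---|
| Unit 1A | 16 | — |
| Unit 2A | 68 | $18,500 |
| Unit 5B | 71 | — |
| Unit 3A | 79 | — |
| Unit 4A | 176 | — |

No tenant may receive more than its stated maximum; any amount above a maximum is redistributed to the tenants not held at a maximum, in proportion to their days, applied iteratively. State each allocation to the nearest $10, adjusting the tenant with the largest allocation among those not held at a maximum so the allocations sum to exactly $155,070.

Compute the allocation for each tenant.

Unit 1A: $6,390 | Unit 2A: $18,500 | Unit 5B: $28,350 | Unit 3A: $31,550 | Unit 4A: $70,280

Days total: 410.
Pro-rata shares before constraints: Unit 1A 6,051.51; Unit 2A 25,718.93; Unit 5B 26,853.59; Unit 3A 29,879.34; Unit 4A 66,566.63.
Held at cap: Unit 2A ($18,500); remaining pool $136,570 reallocated over remaining days 342.
Redistributed shares: Unit 1A 6,389.24 → $6,390; Unit 5B 28,352.25 → $28,350; Unit 3A 31,546.87 → $31,550; Unit 4A 70,281.64 → $70,280.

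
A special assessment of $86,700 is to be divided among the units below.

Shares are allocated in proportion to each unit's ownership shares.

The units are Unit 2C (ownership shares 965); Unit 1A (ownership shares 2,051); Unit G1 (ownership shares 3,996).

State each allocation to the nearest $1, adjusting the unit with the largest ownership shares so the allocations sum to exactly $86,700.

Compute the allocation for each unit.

Ownership shares total: 7,012.
Pro-rata amounts: Unit 2C 965/7,012 × $86,700 = 11,931.76; Unit 1A 2,051/7,012 × $86,700 = 25,359.63; Unit G1 3,996/7,012 × $86,700 = 49,408.61.
After rounding ($1): Unit 2C $11,932; Unit 1A $25,360; Unit G1 $49,409. Sum = $86,701.
Difference $86,700 − $86,701 = −$1 applied to largest ownership shares (Unit G1): Unit G1 becomes $49,408.

Unit 2C: $11,932 | Unit 1A: $25,360 | Unit G1: $49,408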